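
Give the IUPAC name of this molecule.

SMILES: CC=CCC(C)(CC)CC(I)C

5-ethyl-7-iodo-5-methyloct-2-ene

Counting along the main chain through the multiple bond gives 8 carbons: the parent is octane.
A C=C double bond in the chain gives the infix -ene-.
Choose the numbering such that numbering from this end puts the double bond at C-2 rather than C-6.
With this numbering: the double bond between C-2 and C-3; an ethyl group at C-5; an iodo group at C-7; a methyl group at C-5.
Substituent prefixes are cited in alphabetical order (multiplying prefixes like di-/tri- are ignored for ordering).
Assembling the pieces gives 5-ethyl-7-iodo-5-methyloct-2-ene.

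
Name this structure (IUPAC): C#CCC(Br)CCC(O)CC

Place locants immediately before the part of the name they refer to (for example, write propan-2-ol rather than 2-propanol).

The longest carbon chain that includes the –OH group and the multiple bond has 9 carbons, so the parent hydride is nonane.
The highest-priority functional group is an alcohol (–OH), so the name ends in -ol.
The chain contains a C≡C triple bond, so the unsaturation ending is -yne.
Number the chain so that numbering from this end puts the hydroxyl group at C-3 rather than C-7.
This places the hydroxyl at C-3; the triple bond between C-8 and C-9; a bromo group at C-6.
The name is 6-bromonon-8-yn-3-ol.

6-bromonon-8-yn-3-ol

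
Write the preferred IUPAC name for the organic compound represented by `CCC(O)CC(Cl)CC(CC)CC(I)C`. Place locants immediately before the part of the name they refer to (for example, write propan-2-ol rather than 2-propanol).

5-chloro-7-ethyl-9-iododecan-3-ol

The longest carbon chain that includes the –OH group has 10 carbons, so the parent hydride is decane.
The highest-priority functional group is an alcohol (–OH), so the name ends in -ol.
Choose the numbering such that numbering from this end puts the hydroxyl group at C-3 rather than C-8.
This places the hydroxyl at C-3; a chloro group at C-5; an ethyl group at C-7; an iodo group at C-9.
Prefixes are listed alphabetically: chloro, ethyl, iodo.
The name is 5-chloro-7-ethyl-9-iododecan-3-ol.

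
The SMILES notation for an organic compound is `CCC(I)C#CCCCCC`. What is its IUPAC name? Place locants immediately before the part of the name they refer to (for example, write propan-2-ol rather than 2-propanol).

Counting along the main chain through the multiple bond gives 10 carbons: the parent is decane.
The chain contains a C≡C triple bond, so the unsaturation ending is -yne.
The numbering direction is chosen so that numbering from this end puts the triple bond at C-4 rather than C-6.
That gives the triple bond between C-4 and C-5; an iodo group at C-3.
Putting it together: 3-iododec-4-yne.

3-iododec-4-yne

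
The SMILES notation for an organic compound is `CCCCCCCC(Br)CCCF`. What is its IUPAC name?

4-bromo-1-fluoroundecane

The longest carbon chain is 11 atoms: the parent is undecane.
Choose the numbering such that the substituent locant set {1,4} is lower than {8,11} at the first point of difference.
This places a bromo group at C-4; a fluoro group at C-1.
Substituent prefixes are cited in alphabetical order (multiplying prefixes like di-/tri- are ignored for ordering).
Assembling the pieces gives 4-bromo-1-fluoroundecane.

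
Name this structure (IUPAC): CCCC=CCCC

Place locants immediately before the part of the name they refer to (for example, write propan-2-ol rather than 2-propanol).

oct-4-ene

Counting along the main chain through the multiple bond gives 8 carbons: the parent is octane.
A C=C double bond in the chain gives the infix -ene-.
Numbering from either end gives identical locants here.
That gives the double bond between C-4 and C-5.
The name is oct-4-ene.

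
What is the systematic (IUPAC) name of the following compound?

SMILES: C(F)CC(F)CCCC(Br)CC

The longest carbon chain is 9 atoms: the parent is nonane.
The numbering direction is chosen so that the substituent locant set {1,3,7} is lower than {3,7,9} at the first point of difference.
That gives a bromo group at C-7; fluoro groups at C-1 and C-3.
The substituents are ordered alphabetically, ignoring any di-/tri- multipliers.
Putting it together: 7-bromo-1,3-difluorononane.

7-bromo-1,3-difluorononane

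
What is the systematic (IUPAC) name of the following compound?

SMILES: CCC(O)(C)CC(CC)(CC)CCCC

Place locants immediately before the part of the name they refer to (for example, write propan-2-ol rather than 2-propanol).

The longest carbon chain that includes the –OH group has 9 carbons, so the parent hydride is nonane.
An alcohol (–OH) is the principal characteristic group, giving the suffix -ol.
Choose the numbering such that numbering from this end puts the hydroxyl group at C-3 rather than C-7.
This places the hydroxyl at C-3; two ethyl groups at C-5; a methyl group at C-3.
The substituents are ordered alphabetically, ignoring any di-/tri- multipliers.
Assembling the pieces gives 5,5-diethyl-3-methylnonan-3-ol.

5,5-diethyl-3-methylnonan-3-ol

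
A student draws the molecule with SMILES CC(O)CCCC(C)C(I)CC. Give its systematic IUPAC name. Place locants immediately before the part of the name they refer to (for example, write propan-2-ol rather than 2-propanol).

Counting along the main chain through the –OH group gives 9 carbons: the parent is nonane.
The principal characteristic group is an alcohol (–OH), named with the suffix -ol.
Choose the numbering such that numbering from this end puts the hydroxyl group at C-2 rather than C-8.
That gives the hydroxyl at C-2; an iodo group at C-7; a methyl group at C-6.
Prefixes are listed alphabetically: iodo, methyl.
Putting it together: 7-iodo-6-methylnonan-2-ol.

7-iodo-6-methylnonan-2-ol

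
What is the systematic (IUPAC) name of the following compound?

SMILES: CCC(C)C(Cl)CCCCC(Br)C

2-bromo-7-chloro-8-methyldecane

The parent chain contains 10 carbons (decane).
Number the chain so that the substituent locant set {2,7,8} is lower than {3,4,9} at the first point of difference.
That gives a bromo group at C-2; a chloro group at C-7; a methyl group at C-8.
Substituent prefixes are cited in alphabetical order (multiplying prefixes like di-/tri- are ignored for ordering).
Assembling the pieces gives 2-bromo-7-chloro-8-methyldecane.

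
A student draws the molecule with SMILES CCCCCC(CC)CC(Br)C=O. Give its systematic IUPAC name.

Counting along the main chain through the –CHO group gives 9 carbons: the parent is nonane.
The principal characteristic group is an aldehyde (terminal –CHO), named with the suffix -al.
The numbering direction is chosen so that the aldehyde carbon is C-1 by definition.
This places a bromo group at C-2; an ethyl group at C-4.
The substituents are ordered alphabetically, ignoring any di-/tri- multipliers.
Assembling the pieces gives 2-bromo-4-ethylnonanal.

2-bromo-4-ethylnonanal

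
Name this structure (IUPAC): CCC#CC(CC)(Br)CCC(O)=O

The longest chain bearing the –COOH group and the multiple bond is 8 carbons long (octane).
A carboxylic acid (terminal –COOH) is the principal characteristic group, giving the suffix -oic acid.
A C≡C triple bond in the chain gives the infix -yne-.
Choose the numbering such that the carboxylic acid carbon is C-1 by definition.
That gives the triple bond between C-5 and C-6; a bromo group at C-4; an ethyl group at C-4.
Substituent prefixes are cited in alphabetical order (multiplying prefixes like di-/tri- are ignored for ordering).
The name is 4-bromo-4-ethyloct-5-ynoic acid.

4-bromo-4-ethyloct-5-ynoic acid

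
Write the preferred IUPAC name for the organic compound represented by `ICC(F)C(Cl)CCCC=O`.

The longest chain bearing the –CHO group is 7 carbons long (heptane).
The highest-priority functional group is an aldehyde (terminal –CHO), so the name ends in -al.
The numbering direction is chosen so that the aldehyde carbon is C-1 by definition.
With this numbering: a chloro group at C-5; a fluoro group at C-6; an iodo group at C-7.
Substituent prefixes are cited in alphabetical order (multiplying prefixes like di-/tri- are ignored for ordering).
The name is 5-chloro-6-fluoro-7-iodoheptanal.

5-chloro-6-fluoro-7-iodoheptanal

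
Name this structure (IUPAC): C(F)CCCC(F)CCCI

The longest continuous carbon chain has 8 atoms, so the parent hydride is octane.
Number the chain so that the substituent locant set {1,4,8} is lower than {1,5,8} at the first point of difference.
This places fluoro groups at C-4 and C-8; an iodo group at C-1.
Substituent prefixes are cited in alphabetical order (multiplying prefixes like di-/tri- are ignored for ordering).
The name is 4,8-difluoro-1-iodooctane.

4,8-difluoro-1-iodooctane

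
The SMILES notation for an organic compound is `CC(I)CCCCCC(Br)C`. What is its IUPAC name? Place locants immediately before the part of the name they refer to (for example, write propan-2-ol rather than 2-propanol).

The longest continuous carbon chain has 9 atoms, so the parent hydride is nonane.
Choose the numbering such that the locant sets are identical either way, so the alphabetically earlier bromo substituent takes the lower locant (2 rather than 8).
With this numbering: a bromo group at C-2; an iodo group at C-8.
Prefixes are listed alphabetically: bromo, iodo.
Putting it together: 2-bromo-8-iodononane.

2-bromo-8-iodononane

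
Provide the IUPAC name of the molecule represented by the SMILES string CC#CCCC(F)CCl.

The longest carbon chain that includes the multiple bond has 7 carbons, so the parent hydride is heptane.
The chain contains a C≡C triple bond, so the unsaturation ending is -yne.
Choose the numbering such that numbering from this end puts the triple bond at C-2 rather than C-5.
This places the triple bond between C-2 and C-3; a chloro group at C-7; a fluoro group at C-6.
Prefixes are listed alphabetically: chloro, fluoro.
Assembling the pieces gives 7-chloro-6-fluorohept-2-yne.

7-chloro-6-fluorohept-2-yne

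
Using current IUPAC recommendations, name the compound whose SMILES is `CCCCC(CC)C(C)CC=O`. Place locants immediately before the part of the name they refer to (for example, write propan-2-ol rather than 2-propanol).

4-ethyl-3-methyloctanal

Counting along the main chain through the –CHO group gives 8 carbons: the parent is octane.
The highest-priority functional group is an aldehyde (terminal –CHO), so the name ends in -al.
The numbering direction is chosen so that the aldehyde carbon is C-1 by definition.
That gives an ethyl group at C-4; a methyl group at C-3.
The substituents are ordered alphabetically, ignoring any di-/tri- multipliers.
Putting it together: 4-ethyl-3-methyloctanal.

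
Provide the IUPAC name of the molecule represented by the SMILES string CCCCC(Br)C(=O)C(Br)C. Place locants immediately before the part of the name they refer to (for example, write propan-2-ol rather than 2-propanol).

2,4-dibromooctan-3-one

Counting along the main chain through the carbonyl gives 8 carbons: the parent is octane.
The highest-priority functional group is a ketone (C=O on an internal carbon), so the name ends in -one.
Number the chain so that numbering from this end puts the carbonyl group at C-3 rather than C-6.
With this numbering: the carbonyl at C-3; bromo groups at C-2 and C-4.
The name is 2,4-dibromooctan-3-one.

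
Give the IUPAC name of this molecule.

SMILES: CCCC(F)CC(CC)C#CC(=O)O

4-ethyl-6-fluoronon-2-ynoic acid

The longest carbon chain that includes the –COOH group and the multiple bond has 9 carbons, so the parent hydride is nonane.
The principal characteristic group is a carboxylic acid (terminal –COOH), named with the suffix -oic acid.
A C≡C triple bond in the chain gives the infix -yne-.
The numbering direction is chosen so that the carboxylic acid carbon is C-1 by definition.
With this numbering: the triple bond between C-2 and C-3; an ethyl group at C-4; a fluoro group at C-6.
Substituent prefixes are cited in alphabetical order (multiplying prefixes like di-/tri- are ignored for ordering).
Putting it together: 4-ethyl-6-fluoronon-2-ynoic acid.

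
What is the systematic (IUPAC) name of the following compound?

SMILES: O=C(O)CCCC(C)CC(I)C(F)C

8-fluoro-7-iodo-5-methylnonanoic acid

The longest chain bearing the –COOH group is 9 carbons long (nonane).
The highest-priority functional group is a carboxylic acid (terminal –COOH), so the name ends in -oic acid.
Number the chain so that the carboxylic acid carbon is C-1 by definition.
This places a fluoro group at C-8; an iodo group at C-7; a methyl group at C-5.
Prefixes are listed alphabetically: fluoro, iodo, methyl.
Putting it together: 8-fluoro-7-iodo-5-methylnonanoic acid.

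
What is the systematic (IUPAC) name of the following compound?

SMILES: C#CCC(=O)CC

The longest chain bearing the carbonyl and the multiple bond is 6 carbons long (hexane).
A ketone (C=O on an internal carbon) is the principal characteristic group, giving the suffix -one.
A C≡C triple bond in the chain gives the infix -yne-.
Number the chain so that numbering from this end puts the carbonyl group at C-3 rather than C-4.
That gives the carbonyl at C-3; the triple bond between C-5 and C-6.
The name is hex-5-yn-3-one.

hex-5-yn-3-one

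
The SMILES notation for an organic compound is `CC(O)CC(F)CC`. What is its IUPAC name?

4-fluorohexan-2-ol

The longest carbon chain that includes the –OH group has 6 carbons, so the parent hydride is hexane.
An alcohol (–OH) is the principal characteristic group, giving the suffix -ol.
The numbering direction is chosen so that numbering from this end puts the hydroxyl group at C-2 rather than C-5.
With this numbering: the hydroxyl at C-2; a fluoro group at C-4.
The name is 4-fluorohexan-2-ol.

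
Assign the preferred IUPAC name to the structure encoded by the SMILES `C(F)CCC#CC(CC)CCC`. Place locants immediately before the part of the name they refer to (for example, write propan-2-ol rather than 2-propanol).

The longest chain bearing the multiple bond is 9 carbons long (nonane).
There is one C≡C triple bond, indicated by the ending -yne.
Choose the numbering such that numbering from this end puts the triple bond at C-4 rather than C-5.
This places the triple bond between C-4 and C-5; an ethyl group at C-6; a fluoro group at C-1.
Prefixes are listed alphabetically: ethyl, fluoro.
Assembling the pieces gives 6-ethyl-1-fluoronon-4-yne.

6-ethyl-1-fluoronon-4-yne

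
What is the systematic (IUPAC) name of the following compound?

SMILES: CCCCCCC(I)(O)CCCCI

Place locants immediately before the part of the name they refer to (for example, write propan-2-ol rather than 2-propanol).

The longest chain bearing the –OH group is 11 carbons long (undecane).
An alcohol (–OH) is the principal characteristic group, giving the suffix -ol.
The numbering direction is chosen so that numbering from this end puts the hydroxyl group at C-5 rather than C-7.
That gives the hydroxyl at C-5; iodo groups at C-1 and C-5.
The name is 1,5-diiodoundecan-5-ol.

1,5-diiodoundecan-5-ol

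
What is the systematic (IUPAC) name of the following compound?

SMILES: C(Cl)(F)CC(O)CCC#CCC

1-chloro-1-fluoronon-6-yn-3-ol

The longest carbon chain that includes the –OH group and the multiple bond has 9 carbons, so the parent hydride is nonane.
The principal characteristic group is an alcohol (–OH), named with the suffix -ol.
There is one C≡C triple bond, indicated by the ending -yne.
The numbering direction is chosen so that numbering from this end puts the hydroxyl group at C-3 rather than C-7.
This places the hydroxyl at C-3; the triple bond between C-6 and C-7; a chloro group at C-1; a fluoro group at C-1.
Prefixes are listed alphabetically: chloro, fluoro.
Putting it together: 1-chloro-1-fluoronon-6-yn-3-ol.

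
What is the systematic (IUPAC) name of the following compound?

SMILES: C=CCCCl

4-chlorobut-1-ene

The longest carbon chain that includes the multiple bond has 4 carbons, so the parent hydride is butane.
There is one C=C double bond, indicated by the ending -ene.
The numbering direction is chosen so that numbering from this end puts the double bond at C-1 rather than C-3.
With this numbering: the double bond between C-1 and C-2; a chloro group at C-4.
Assembling the pieces gives 4-chlorobut-1-ene.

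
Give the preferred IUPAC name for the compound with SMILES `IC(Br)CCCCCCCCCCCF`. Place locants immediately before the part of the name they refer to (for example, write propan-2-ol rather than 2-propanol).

The longest continuous carbon chain has 12 atoms, so the parent hydride is dodecane.
Choose the numbering such that the substituent locant set {1,1,12} is lower than {1,12,12} at the first point of difference.
That gives a bromo group at C-1; a fluoro group at C-12; an iodo group at C-1.
The substituents are ordered alphabetically, ignoring any di-/tri- multipliers.
Putting it together: 1-bromo-12-fluoro-1-iodododecane.

1-bromo-12-fluoro-1-iodododecane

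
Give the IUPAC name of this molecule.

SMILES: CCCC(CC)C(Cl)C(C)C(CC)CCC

The longest carbon chain is 10 atoms: the parent is decane.
Number the chain so that the locant sets are identical either way, so the alphabetically earlier chloro substituent takes the lower locant (5 rather than 6).
With this numbering: a chloro group at C-5; ethyl groups at C-4 and C-7; a methyl group at C-6.
Prefixes are listed alphabetically: chloro, ethyl, methyl.
The name is 5-chloro-4,7-diethyl-6-methyldecane.

5-chloro-4,7-diethyl-6-methyldecane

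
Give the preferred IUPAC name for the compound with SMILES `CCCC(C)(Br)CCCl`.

The parent chain contains 6 carbons (hexane).
Choose the numbering such that the substituent locant set {1,3,3} is lower than {4,4,6} at the first point of difference.
With this numbering: a bromo group at C-3; a chloro group at C-1; a methyl group at C-3.
Substituent prefixes are cited in alphabetical order (multiplying prefixes like di-/tri- are ignored for ordering).
Putting it together: 3-bromo-1-chloro-3-methylhexane.

3-bromo-1-chloro-3-methylhexane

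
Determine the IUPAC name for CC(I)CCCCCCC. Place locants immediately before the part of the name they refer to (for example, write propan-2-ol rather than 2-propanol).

The parent chain contains 9 carbons (nonane).
Number the chain so that the substituent locant set {2} is lower than {8} at the first point of difference.
That gives an iodo group at C-2.
The name is 2-iodononane.

2-iodononane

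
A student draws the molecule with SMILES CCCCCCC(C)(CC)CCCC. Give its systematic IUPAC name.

5-ethyl-5-methylundecane

The longest carbon chain is 11 atoms: the parent is undecane.
Number the chain so that the substituent locant set {5,5} is lower than {7,7} at the first point of difference.
This places an ethyl group at C-5; a methyl group at C-5.
Prefixes are listed alphabetically: ethyl, methyl.
The name is 5-ethyl-5-methylundecane.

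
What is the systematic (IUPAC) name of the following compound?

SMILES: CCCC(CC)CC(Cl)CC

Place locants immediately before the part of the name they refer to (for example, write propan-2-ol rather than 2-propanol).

The longest continuous carbon chain has 8 atoms, so the parent hydride is octane.
Number the chain so that the substituent locant set {3,5} is lower than {4,6} at the first point of difference.
That gives a chloro group at C-3; an ethyl group at C-5.
Substituent prefixes are cited in alphabetical order (multiplying prefixes like di-/tri- are ignored for ordering).
The name is 3-chloro-5-ethyloctane.

3-chloro-5-ethyloctane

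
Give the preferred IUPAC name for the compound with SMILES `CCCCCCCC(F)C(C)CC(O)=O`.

4-fluoro-3-methylundecanoic acid

Counting along the main chain through the –COOH group gives 11 carbons: the parent is undecane.
The principal characteristic group is a carboxylic acid (terminal –COOH), named with the suffix -oic acid.
Number the chain so that the carboxylic acid carbon is C-1 by definition.
This places a fluoro group at C-4; a methyl group at C-3.
The substituents are ordered alphabetically, ignoring any di-/tri- multipliers.
Assembling the pieces gives 4-fluoro-3-methylundecanoic acid.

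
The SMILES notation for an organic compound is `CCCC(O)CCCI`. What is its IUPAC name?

The longest carbon chain that includes the –OH group has 7 carbons, so the parent hydride is heptane.
An alcohol (–OH) is the principal characteristic group, giving the suffix -ol.
Choose the numbering such that the substituent locant set {1} is lower than {7} at the first point of difference.
This places the hydroxyl at C-4; an iodo group at C-1.
Putting it together: 1-iodoheptan-4-ol.

1-iodoheptan-4-ol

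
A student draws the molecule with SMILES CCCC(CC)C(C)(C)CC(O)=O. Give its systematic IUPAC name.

Counting along the main chain through the –COOH group gives 7 carbons: the parent is heptane.
A carboxylic acid (terminal –COOH) is the principal characteristic group, giving the suffix -oic acid.
The numbering direction is chosen so that the carboxylic acid carbon is C-1 by definition.
With this numbering: an ethyl group at C-4; two methyl groups at C-3.
The substituents are ordered alphabetically, ignoring any di-/tri- multipliers.
Putting it together: 4-ethyl-3,3-dimethylheptanoic acid.

4-ethyl-3,3-dimethylheptanoic acid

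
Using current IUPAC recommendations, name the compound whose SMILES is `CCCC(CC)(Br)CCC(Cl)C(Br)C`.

2,6-dibromo-3-chloro-6-ethylnonane

The longest carbon chain is 9 atoms: the parent is nonane.
Number the chain so that the substituent locant set {2,3,6,6} is lower than {4,4,7,8} at the first point of difference.
This places bromo groups at C-2 and C-6; a chloro group at C-3; an ethyl group at C-6.
Prefixes are listed alphabetically: bromo, chloro, ethyl.
Putting it together: 2,6-dibromo-3-chloro-6-ethylnonane.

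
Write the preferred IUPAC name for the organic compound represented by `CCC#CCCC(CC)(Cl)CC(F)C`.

7-chloro-7-ethyl-9-fluorodec-3-yne

The longest carbon chain that includes the multiple bond has 10 carbons, so the parent hydride is decane.
There is one C≡C triple bond, indicated by the ending -yne.
The numbering direction is chosen so that numbering from this end puts the triple bond at C-3 rather than C-7.
This places the triple bond between C-3 and C-4; a chloro group at C-7; an ethyl group at C-7; a fluoro group at C-9.
Prefixes are listed alphabetically: chloro, ethyl, fluoro.
Putting it together: 7-chloro-7-ethyl-9-fluorodec-3-yne.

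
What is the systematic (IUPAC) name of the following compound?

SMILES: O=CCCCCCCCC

nonanal

The longest chain bearing the –CHO group is 9 carbons long (nonane).
The highest-priority functional group is an aldehyde (terminal –CHO), so the name ends in -al.
Number the chain so that the aldehyde carbon is C-1 by definition.
Assembling the pieces gives nonanal.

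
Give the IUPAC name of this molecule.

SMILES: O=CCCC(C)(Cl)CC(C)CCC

4-chloro-4,6-dimethylnonanal

The longest chain bearing the –CHO group is 9 carbons long (nonane).
The principal characteristic group is an aldehyde (terminal –CHO), named with the suffix -al.
Choose the numbering such that the aldehyde carbon is C-1 by definition.
That gives a chloro group at C-4; methyl groups at C-4 and C-6.
Substituent prefixes are cited in alphabetical order (multiplying prefixes like di-/tri- are ignored for ordering).
Putting it together: 4-chloro-4,6-dimethylnonanal.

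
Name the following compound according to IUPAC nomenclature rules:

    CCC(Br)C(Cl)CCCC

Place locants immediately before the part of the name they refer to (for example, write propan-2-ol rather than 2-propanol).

The longest continuous carbon chain has 8 atoms, so the parent hydride is octane.
The numbering direction is chosen so that the substituent locant set {3,4} is lower than {5,6} at the first point of difference.
This places a bromo group at C-3; a chloro group at C-4.
The substituents are ordered alphabetically, ignoring any di-/tri- multipliers.
Putting it together: 3-bromo-4-chlorooctane.

3-bromo-4-chlorooctane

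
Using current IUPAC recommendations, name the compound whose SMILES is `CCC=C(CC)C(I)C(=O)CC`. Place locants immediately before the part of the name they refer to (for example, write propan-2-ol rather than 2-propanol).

5-ethyl-4-iodooct-5-en-3-one

The longest carbon chain that includes the carbonyl and the multiple bond has 8 carbons, so the parent hydride is octane.
The principal characteristic group is a ketone (C=O on an internal carbon), named with the suffix -one.
A C=C double bond in the chain gives the infix -ene-.
Number the chain so that numbering from this end puts the carbonyl group at C-3 rather than C-6.
That gives the carbonyl at C-3; the double bond between C-5 and C-6; an ethyl group at C-5; an iodo group at C-4.
Substituent prefixes are cited in alphabetical order (multiplying prefixes like di-/tri- are ignored for ordering).
Putting it together: 5-ethyl-4-iodooct-5-en-3-one.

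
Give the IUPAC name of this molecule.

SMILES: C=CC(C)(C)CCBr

Counting along the main chain through the multiple bond gives 5 carbons: the parent is pentane.
A C=C double bond in the chain gives the infix -ene-.
The numbering direction is chosen so that numbering from this end puts the double bond at C-1 rather than C-4.
With this numbering: the double bond between C-1 and C-2; a bromo group at C-5; two methyl groups at C-3.
Substituent prefixes are cited in alphabetical order (multiplying prefixes like di-/tri- are ignored for ordering).
Assembling the pieces gives 5-bromo-3,3-dimethylpent-1-ene.

5-bromo-3,3-dimethylpent-1-ene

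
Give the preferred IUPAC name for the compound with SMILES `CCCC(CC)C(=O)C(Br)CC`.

Counting along the main chain through the carbonyl gives 8 carbons: the parent is octane.
The principal characteristic group is a ketone (C=O on an internal carbon), named with the suffix -one.
The numbering direction is chosen so that numbering from this end puts the carbonyl group at C-4 rather than C-5.
That gives the carbonyl at C-4; a bromo group at C-3; an ethyl group at C-5.
Substituent prefixes are cited in alphabetical order (multiplying prefixes like di-/tri- are ignored for ordering).
The name is 3-bromo-5-ethyloctan-4-one.

3-bromo-5-ethyloctan-4-one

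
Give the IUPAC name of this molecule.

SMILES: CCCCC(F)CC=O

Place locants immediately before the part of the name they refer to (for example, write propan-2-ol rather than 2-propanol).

3-fluoroheptanal

The longest carbon chain that includes the –CHO group has 7 carbons, so the parent hydride is heptane.
The principal characteristic group is an aldehyde (terminal –CHO), named with the suffix -al.
Number the chain so that the aldehyde carbon is C-1 by definition.
This places a fluoro group at C-3.
The name is 3-fluoroheptanal.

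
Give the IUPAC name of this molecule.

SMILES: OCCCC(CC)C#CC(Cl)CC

7-chloro-4-ethylnon-5-yn-1-ol

Counting along the main chain through the –OH group and the multiple bond gives 9 carbons: the parent is nonane.
An alcohol (–OH) is the principal characteristic group, giving the suffix -ol.
There is one C≡C triple bond, indicated by the ending -yne.
The numbering direction is chosen so that numbering from this end puts the hydroxyl group at C-1 rather than C-9.
That gives the hydroxyl at C-1; the triple bond between C-5 and C-6; a chloro group at C-7; an ethyl group at C-4.
The substituents are ordered alphabetically, ignoring any di-/tri- multipliers.
Putting it together: 7-chloro-4-ethylnon-5-yn-1-ol.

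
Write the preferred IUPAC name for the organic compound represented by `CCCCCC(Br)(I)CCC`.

4-bromo-4-iodononane

The longest continuous carbon chain has 9 atoms, so the parent hydride is nonane.
Choose the numbering such that the substituent locant set {4,4} is lower than {6,6} at the first point of difference.
With this numbering: a bromo group at C-4; an iodo group at C-4.
The substituents are ordered alphabetically, ignoring any di-/tri- multipliers.
Assembling the pieces gives 4-bromo-4-iodononane.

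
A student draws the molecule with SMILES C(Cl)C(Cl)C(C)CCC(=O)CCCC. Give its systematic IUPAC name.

Counting along the main chain through the carbonyl gives 10 carbons: the parent is decane.
The highest-priority functional group is a ketone (C=O on an internal carbon), so the name ends in -one.
Choose the numbering such that numbering from this end puts the carbonyl group at C-5 rather than C-6.
This places the carbonyl at C-5; chloro groups at C-9 and C-10; a methyl group at C-8.
The substituents are ordered alphabetically, ignoring any di-/tri- multipliers.
Assembling the pieces gives 9,10-dichloro-8-methyldecan-5-one.

9,10-dichloro-8-methyldecan-5-one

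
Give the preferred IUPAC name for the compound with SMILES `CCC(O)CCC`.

hexan-3-ol

The longest chain bearing the –OH group is 6 carbons long (hexane).
The principal characteristic group is an alcohol (–OH), named with the suffix -ol.
Number the chain so that numbering from this end puts the hydroxyl group at C-3 rather than C-4.
This places the hydroxyl at C-3.
Putting it together: hexan-3-ol.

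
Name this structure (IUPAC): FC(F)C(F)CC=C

The longest chain bearing the multiple bond is 5 carbons long (pentane).
A C=C double bond in the chain gives the infix -ene-.
Number the chain so that numbering from this end puts the double bond at C-1 rather than C-4.
With this numbering: the double bond between C-1 and C-2; fluoro groups at C-4 and C-5 (×2).
The name is 4,5,5-trifluoropent-1-ene.

4,5,5-trifluoropent-1-ene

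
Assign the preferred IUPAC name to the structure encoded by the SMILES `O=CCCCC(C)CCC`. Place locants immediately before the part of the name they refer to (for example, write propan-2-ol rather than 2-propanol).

The longest chain bearing the –CHO group is 8 carbons long (octane).
An aldehyde (terminal –CHO) is the principal characteristic group, giving the suffix -al.
The numbering direction is chosen so that the aldehyde carbon is C-1 by definition.
With this numbering: a methyl group at C-5.
Putting it together: 5-methyloctanal.

5-methyloctanal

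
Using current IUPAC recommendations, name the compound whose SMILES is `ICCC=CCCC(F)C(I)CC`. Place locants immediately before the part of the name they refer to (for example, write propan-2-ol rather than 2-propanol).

7-fluoro-1,8-diiododec-3-ene

The longest carbon chain that includes the multiple bond has 10 carbons, so the parent hydride is decane.
The chain contains a C=C double bond, so the unsaturation ending is -ene.
Choose the numbering such that numbering from this end puts the double bond at C-3 rather than C-7.
This places the double bond between C-3 and C-4; a fluoro group at C-7; iodo groups at C-1 and C-8.
Prefixes are listed alphabetically: fluoro, iodo.
Putting it together: 7-fluoro-1,8-diiododec-3-ene.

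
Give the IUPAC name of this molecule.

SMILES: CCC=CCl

Counting along the main chain through the multiple bond gives 4 carbons: the parent is butane.
A C=C double bond in the chain gives the infix -ene-.
Number the chain so that numbering from this end puts the double bond at C-1 rather than C-3.
That gives the double bond between C-1 and C-2; a chloro group at C-1.
The name is 1-chlorobut-1-ene.

1-chlorobut-1-ene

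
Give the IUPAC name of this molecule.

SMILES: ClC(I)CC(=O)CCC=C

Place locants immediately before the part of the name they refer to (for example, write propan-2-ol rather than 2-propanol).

1-chloro-1-iodohept-6-en-3-one

The longest carbon chain that includes the carbonyl and the multiple bond has 7 carbons, so the parent hydride is heptane.
The principal characteristic group is a ketone (C=O on an internal carbon), named with the suffix -one.
A C=C double bond in the chain gives the infix -ene-.
Number the chain so that numbering from this end puts the carbonyl group at C-3 rather than C-5.
That gives the carbonyl at C-3; the double bond between C-6 and C-7; a chloro group at C-1; an iodo group at C-1.
Substituent prefixes are cited in alphabetical order (multiplying prefixes like di-/tri- are ignored for ordering).
Assembling the pieces gives 1-chloro-1-iodohept-6-en-3-one.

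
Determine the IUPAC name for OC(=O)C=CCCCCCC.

The longest carbon chain that includes the –COOH group and the multiple bond has 9 carbons, so the parent hydride is nonane.
The highest-priority functional group is a carboxylic acid (terminal –COOH), so the name ends in -oic acid.
The chain contains a C=C double bond, so the unsaturation ending is -ene.
The numbering direction is chosen so that the carboxylic acid carbon is C-1 by definition.
With this numbering: the double bond between C-2 and C-3.
Putting it together: non-2-enoic acid.

non-2-enoic acid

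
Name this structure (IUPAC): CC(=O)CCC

The longest carbon chain that includes the carbonyl has 5 carbons, so the parent hydride is pentane.
The highest-priority functional group is a ketone (C=O on an internal carbon), so the name ends in -one.
Number the chain so that numbering from this end puts the carbonyl group at C-2 rather than C-4.
With this numbering: the carbonyl at C-2.
Putting it together: pentan-2-one.

pentan-2-one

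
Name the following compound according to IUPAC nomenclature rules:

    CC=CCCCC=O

hept-5-enal

The longest chain bearing the –CHO group and the multiple bond is 7 carbons long (heptane).
An aldehyde (terminal –CHO) is the principal characteristic group, giving the suffix -al.
There is one C=C double bond, indicated by the ending -ene.
Number the chain so that the aldehyde carbon is C-1 by definition.
That gives the double bond between C-5 and C-6.
The name is hept-5-enal.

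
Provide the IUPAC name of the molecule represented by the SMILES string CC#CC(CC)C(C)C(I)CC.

4-ethyl-6-iodo-5-methyloct-2-yne

Counting along the main chain through the multiple bond gives 8 carbons: the parent is octane.
There is one C≡C triple bond, indicated by the ending -yne.
Number the chain so that numbering from this end puts the triple bond at C-2 rather than C-6.
With this numbering: the triple bond between C-2 and C-3; an ethyl group at C-4; an iodo group at C-6; a methyl group at C-5.
The substituents are ordered alphabetically, ignoring any di-/tri- multipliers.
Assembling the pieces gives 4-ethyl-6-iodo-5-methyloct-2-yne.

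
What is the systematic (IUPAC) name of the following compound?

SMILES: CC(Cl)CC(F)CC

2-chloro-4-fluorohexane

The parent chain contains 6 carbons (hexane).
The numbering direction is chosen so that the substituent locant set {2,4} is lower than {3,5} at the first point of difference.
With this numbering: a chloro group at C-2; a fluoro group at C-4.
The substituents are ordered alphabetically, ignoring any di-/tri- multipliers.
Assembling the pieces gives 2-chloro-4-fluorohexane.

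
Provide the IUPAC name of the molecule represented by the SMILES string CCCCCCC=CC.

non-2-ene

The longest carbon chain that includes the multiple bond has 9 carbons, so the parent hydride is nonane.
A C=C double bond in the chain gives the infix -ene-.
Choose the numbering such that numbering from this end puts the double bond at C-2 rather than C-7.
This places the double bond between C-2 and C-3.
The name is non-2-ene.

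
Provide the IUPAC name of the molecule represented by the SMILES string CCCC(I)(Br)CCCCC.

4-bromo-4-iodononane

The longest continuous carbon chain has 9 atoms, so the parent hydride is nonane.
Number the chain so that the substituent locant set {4,4} is lower than {6,6} at the first point of difference.
With this numbering: a bromo group at C-4; an iodo group at C-4.
Prefixes are listed alphabetically: bromo, iodo.
The name is 4-bromo-4-iodononane.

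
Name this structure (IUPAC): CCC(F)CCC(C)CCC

3-fluoro-6-methylnonane

The parent chain contains 9 carbons (nonane).
The numbering direction is chosen so that the substituent locant set {3,6} is lower than {4,7} at the first point of difference.
With this numbering: a fluoro group at C-3; a methyl group at C-6.
Prefixes are listed alphabetically: fluoro, methyl.
The name is 3-fluoro-6-methylnonane.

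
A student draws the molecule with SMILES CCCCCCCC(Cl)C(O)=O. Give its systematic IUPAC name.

2-chlorononanoic acid

Counting along the main chain through the –COOH group gives 9 carbons: the parent is nonane.
A carboxylic acid (terminal –COOH) is the principal characteristic group, giving the suffix -oic acid.
Number the chain so that the carboxylic acid carbon is C-1 by definition.
This places a chloro group at C-2.
Putting it together: 2-chlorononanoic acid.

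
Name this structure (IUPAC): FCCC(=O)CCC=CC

The longest chain bearing the carbonyl and the multiple bond is 8 carbons long (octane).
The principal characteristic group is a ketone (C=O on an internal carbon), named with the suffix -one.
A C=C double bond in the chain gives the infix -ene-.
Choose the numbering such that numbering from this end puts the carbonyl group at C-3 rather than C-6.
This places the carbonyl at C-3; the double bond between C-6 and C-7; a fluoro group at C-1.
Assembling the pieces gives 1-fluorooct-6-en-3-one.

1-fluorooct-6-en-3-one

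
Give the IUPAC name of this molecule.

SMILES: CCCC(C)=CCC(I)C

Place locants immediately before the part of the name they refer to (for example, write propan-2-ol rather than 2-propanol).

The longest carbon chain that includes the multiple bond has 8 carbons, so the parent hydride is octane.
There is one C=C double bond, indicated by the ending -ene.
The numbering direction is chosen so that the substituent locant set {2,5} is lower than {4,7} at the first point of difference.
This places the double bond between C-4 and C-5; an iodo group at C-2; a methyl group at C-5.
The substituents are ordered alphabetically, ignoring any di-/tri- multipliers.
Assembling the pieces gives 2-iodo-5-methyloct-4-ene.

2-iodo-5-methyloct-4-ene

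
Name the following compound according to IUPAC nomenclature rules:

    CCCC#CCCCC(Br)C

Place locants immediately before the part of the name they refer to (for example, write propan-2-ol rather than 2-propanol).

Counting along the main chain through the multiple bond gives 10 carbons: the parent is decane.
There is one C≡C triple bond, indicated by the ending -yne.
Choose the numbering such that numbering from this end puts the triple bond at C-4 rather than C-6.
That gives the triple bond between C-4 and C-5; a bromo group at C-9.
Assembling the pieces gives 9-bromodec-4-yne.

9-bromodec-4-yne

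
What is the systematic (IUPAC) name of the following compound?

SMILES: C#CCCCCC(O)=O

Counting along the main chain through the –COOH group and the multiple bond gives 7 carbons: the parent is heptane.
The principal characteristic group is a carboxylic acid (terminal –COOH), named with the suffix -oic acid.
There is one C≡C triple bond, indicated by the ending -yne.
Number the chain so that the carboxylic acid carbon is C-1 by definition.
That gives the triple bond between C-6 and C-7.
The name is hept-6-ynoic acid.

hept-6-ynoic acid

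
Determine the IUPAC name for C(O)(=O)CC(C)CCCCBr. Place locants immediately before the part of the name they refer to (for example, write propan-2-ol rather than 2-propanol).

7-bromo-3-methylheptanoic acid

Counting along the main chain through the –COOH group gives 7 carbons: the parent is heptane.
A carboxylic acid (terminal –COOH) is the principal characteristic group, giving the suffix -oic acid.
Choose the numbering such that the carboxylic acid carbon is C-1 by definition.
With this numbering: a bromo group at C-7; a methyl group at C-3.
The substituents are ordered alphabetically, ignoring any di-/tri- multipliers.
Putting it together: 7-bromo-3-methylheptanoic acid.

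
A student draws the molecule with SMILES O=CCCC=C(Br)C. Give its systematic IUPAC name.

5-bromohex-4-enal

The longest chain bearing the –CHO group and the multiple bond is 6 carbons long (hexane).
An aldehyde (terminal –CHO) is the principal characteristic group, giving the suffix -al.
The chain contains a C=C double bond, so the unsaturation ending is -ene.
Choose the numbering such that the aldehyde carbon is C-1 by definition.
This places the double bond between C-4 and C-5; a bromo group at C-5.
Putting it together: 5-bromohex-4-enal.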